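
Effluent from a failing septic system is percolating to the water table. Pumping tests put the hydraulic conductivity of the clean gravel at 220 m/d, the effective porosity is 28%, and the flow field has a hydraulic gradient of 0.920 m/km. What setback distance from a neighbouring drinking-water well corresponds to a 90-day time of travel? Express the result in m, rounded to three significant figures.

65.1 m

q = Ki = 220 × 9.2e-4 = 0.2024 m/d
Average linear velocity = 0.2024 / 0.28 = 0.7229 m/d
L = v × T = 0.7229 × 90 = 65.06 m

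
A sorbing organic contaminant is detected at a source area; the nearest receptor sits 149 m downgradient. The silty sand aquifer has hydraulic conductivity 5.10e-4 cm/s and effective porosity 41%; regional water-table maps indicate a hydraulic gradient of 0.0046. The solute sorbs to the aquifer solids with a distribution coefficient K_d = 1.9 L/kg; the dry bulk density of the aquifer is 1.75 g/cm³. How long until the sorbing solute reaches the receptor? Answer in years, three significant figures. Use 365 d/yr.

752 years

K = 5.10e-4 cm/s × 864 = 0.4406 m/d
Specific discharge q = 0.4406 × 0.0046 = 0.002027 m/d
v_s = q/n_e = 0.002027/0.41 = 0.004944 m/d
Retardation R = 1 + ρ_b·K_d/n = 1 + 1.75×1.9/0.41 = 9.110
Contaminant velocity v_c = v/R = 0.004944/9.110 = 5.427e-4 m/d
t = L/v_c = 149/5.427e-4 = 274600 d
   = 274600/365 = 752 yr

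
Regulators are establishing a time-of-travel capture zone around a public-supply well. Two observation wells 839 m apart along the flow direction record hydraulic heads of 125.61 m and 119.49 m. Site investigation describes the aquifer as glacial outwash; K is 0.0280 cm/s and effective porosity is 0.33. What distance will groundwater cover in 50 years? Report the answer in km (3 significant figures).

Hydraulic gradient i = (125.61 − 119.49) / 839 = 6.12 / 839 = 0.007294
K = 0.0280 cm/s × 864 = 24.19 m/d
Specific discharge q = 24.19 × 0.007294 = 0.1765 m/d
v_s = q/n_e = 0.1765/0.33 = 0.5347 m/d
T = 50 yr × 365 = 18250 d
L = v × T = 0.5347 × 18250 = 9759 m
   = 9.76 km

9.76 km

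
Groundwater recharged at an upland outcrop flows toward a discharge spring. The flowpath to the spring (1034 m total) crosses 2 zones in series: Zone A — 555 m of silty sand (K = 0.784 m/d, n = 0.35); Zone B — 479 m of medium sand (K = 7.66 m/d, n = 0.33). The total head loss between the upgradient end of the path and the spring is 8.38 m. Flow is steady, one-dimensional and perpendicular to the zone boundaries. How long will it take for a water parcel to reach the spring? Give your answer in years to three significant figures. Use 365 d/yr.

Steady 1-D flow in series ⇒ the Darcy flux q is identical in every zone and the zone head losses add (resistances L/K in series).
Σ(L/K) = 555/0.784 + 479/7.66 = 707.9 + 62.53 = 770.4 d
q = ΔH / Σ(L/K) = 8.38 / 770.4 = 0.01088 m/d (same in every zone)
Zone A: v = q/n = 0.01088/0.35 = 0.03108 m/d → t_A = 555/0.03108 = 17860 d
Zone B: v = q/n = 0.01088/0.33 = 0.03296 m/d → t_B = 479/0.03296 = 14530 d
Total t = 17860 + 14530 = 32390 d
   = 32390 / 365 = 88.7 yr

88.7 years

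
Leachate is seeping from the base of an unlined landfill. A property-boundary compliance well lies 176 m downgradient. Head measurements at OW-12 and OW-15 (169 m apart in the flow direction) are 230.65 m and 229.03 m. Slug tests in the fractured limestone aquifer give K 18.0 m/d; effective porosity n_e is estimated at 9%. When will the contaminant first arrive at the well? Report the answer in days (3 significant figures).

Hydraulic gradient i = (230.65 − 229.03) / 169 = 1.62 / 169 = 0.009586
Specific discharge q = 18.0 × 0.009586 = 0.1725 m/d
Average linear velocity = 0.1725 / 0.09 = 1.917 m/d
t = L / v = 176 / 1.917 = 91.80 d

91.8 days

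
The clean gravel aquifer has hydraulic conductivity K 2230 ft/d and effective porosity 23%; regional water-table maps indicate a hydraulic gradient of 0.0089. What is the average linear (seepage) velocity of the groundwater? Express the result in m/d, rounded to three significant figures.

26.3 m/d

K = 2230 ft/d × 0.3048 = 679.7 m/d
Darcy flux q = K·i = 679.7 × 0.0089 = 6.049 m/d
v_s = q/n_e = 6.049/0.23 = 26.30 m/d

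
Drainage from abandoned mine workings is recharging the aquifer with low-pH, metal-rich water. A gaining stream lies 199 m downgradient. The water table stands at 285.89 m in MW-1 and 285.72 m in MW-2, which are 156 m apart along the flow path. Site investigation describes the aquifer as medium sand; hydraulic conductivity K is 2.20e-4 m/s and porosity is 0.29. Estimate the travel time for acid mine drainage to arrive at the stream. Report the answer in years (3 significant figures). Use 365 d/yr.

7.63 years

Hydraulic gradient i = (285.89 − 285.72) / 156 = 0.17 / 156 = 0.001090
K = 2.20e-4 m/s × 86400 s/d = 19.01 m/d
Specific discharge q = 19.01 × 0.001090 = 0.02071 m/d
Seepage velocity v = q / n = 0.02071 / 0.29 = 0.07143 m/d
t = L / v = 199 / 0.07143 = 2786 d
   = 2786 / 365 = 7.63 yr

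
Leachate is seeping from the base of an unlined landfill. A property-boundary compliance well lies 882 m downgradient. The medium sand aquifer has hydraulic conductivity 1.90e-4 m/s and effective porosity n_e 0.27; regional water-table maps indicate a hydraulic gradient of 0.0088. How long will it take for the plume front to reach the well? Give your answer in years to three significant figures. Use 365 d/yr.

4.52 years

K = 1.90e-4 m/s × 86400 s/d = 16.42 m/d
Specific discharge q = 16.42 × 0.0088 = 0.1445 m/d
v = Ki/n = 16.42·0.0088/0.27 = 0.5350 m/d
t = L / v = 882 / 0.5350 = 1648 d
   = 1648 / 365 = 4.52 yr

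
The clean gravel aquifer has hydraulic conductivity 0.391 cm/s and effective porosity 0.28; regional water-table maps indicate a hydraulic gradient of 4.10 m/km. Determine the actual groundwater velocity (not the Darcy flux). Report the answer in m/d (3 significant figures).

4.95 m/d

K = 0.391 cm/s × 864 = 337.8 m/d
Darcy flux q = K·i = 337.8 × 0.0041 = 1.385 m/d
v = Ki/n = 337.8·0.0041/0.28 = 4.947 m/d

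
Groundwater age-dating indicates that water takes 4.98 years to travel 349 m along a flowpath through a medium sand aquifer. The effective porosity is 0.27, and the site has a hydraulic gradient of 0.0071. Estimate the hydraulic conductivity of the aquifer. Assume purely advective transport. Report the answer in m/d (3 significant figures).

t = 4.98 years = 1818 d
v = L / t = 349 / 1818 = 0.1920 m/d
K = v · n / i = 0.1920 × 0.27 / 0.0071 = 7.30 m/d

7.30 m/d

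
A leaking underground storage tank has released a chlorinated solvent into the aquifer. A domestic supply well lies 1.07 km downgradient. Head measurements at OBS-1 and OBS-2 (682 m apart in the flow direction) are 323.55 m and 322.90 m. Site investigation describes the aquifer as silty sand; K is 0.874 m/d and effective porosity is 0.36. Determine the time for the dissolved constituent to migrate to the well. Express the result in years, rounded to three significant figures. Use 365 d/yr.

1270 years

Hydraulic gradient i = (323.55 − 322.90) / 682 = 0.65 / 682 = 9.531e-4
q = Ki = 0.874 × 9.531e-4 = 8.330e-4 m/d
Seepage velocity v = q / n = 8.330e-4 / 0.36 = 0.002314 m/d
L = 1.07 km = 1070 m
t = L / v = 1070 / 0.002314 = 462400 d
   = 462400 / 365 = 1270 yr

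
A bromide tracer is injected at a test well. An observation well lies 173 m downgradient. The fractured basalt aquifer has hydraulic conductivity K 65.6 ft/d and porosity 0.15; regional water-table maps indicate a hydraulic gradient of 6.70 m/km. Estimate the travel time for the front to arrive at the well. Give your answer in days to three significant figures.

194 days

K = 65.6 ft/d × 0.3048 = 19.99 m/d
Darcy flux q = K·i = 19.99 × 0.0067 = 0.1340 m/d
Average linear velocity = 0.1340 / 0.15 = 0.8931 m/d
t = L / v = 173 / 0.8931 = 193.7 d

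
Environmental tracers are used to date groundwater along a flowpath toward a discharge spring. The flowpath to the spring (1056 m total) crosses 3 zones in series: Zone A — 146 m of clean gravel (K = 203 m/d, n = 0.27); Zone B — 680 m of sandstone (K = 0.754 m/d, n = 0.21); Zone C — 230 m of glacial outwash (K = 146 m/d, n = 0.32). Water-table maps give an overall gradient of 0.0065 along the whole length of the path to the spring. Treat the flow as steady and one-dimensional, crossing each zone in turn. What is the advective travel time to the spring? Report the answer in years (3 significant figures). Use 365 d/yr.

Continuity: the same q passes through each zone, so ΔH = q·Σ(L_j/K_j) — the zones act as resistances in series.
Σ(L/K) = 146/203 + 680/0.754 + 230/146 = 0.7192 + 901.9 + 1.575 = 904.2 d
K_eq = L_total / Σ(L/K) = 1056 / 904.2 = 1.168 m/d
q = K_eq · i = 1.168 × 0.0065 = 0.007592 m/d (same in every zone)
Zone A: v = q/n = 0.007592/0.27 = 0.02812 m/d → t_A = 146/0.02812 = 5193 d
Zone B: v = q/n = 0.007592/0.21 = 0.03615 m/d → t_B = 680/0.03615 = 18810 d
Zone C: v = q/n = 0.007592/0.32 = 0.02372 m/d → t_C = 230/0.02372 = 9695 d
Total t = 5193 + 18810 + 9695 = 33700 d
   = 33700 / 365 = 92.3 yr

92.3 years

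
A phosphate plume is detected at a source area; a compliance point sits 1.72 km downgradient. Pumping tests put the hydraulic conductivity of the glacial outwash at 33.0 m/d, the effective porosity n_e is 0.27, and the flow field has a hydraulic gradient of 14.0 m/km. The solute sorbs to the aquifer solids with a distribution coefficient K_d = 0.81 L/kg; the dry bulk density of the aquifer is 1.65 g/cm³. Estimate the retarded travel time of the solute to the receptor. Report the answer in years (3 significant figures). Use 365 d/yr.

16.4 years

q = Ki = 33.0 × 0.014 = 0.4620 m/d
Average linear velocity = 0.4620 / 0.27 = 1.711 m/d
Retardation R = 1 + ρ_b·K_d/n = 1 + 1.65×0.81/0.27 = 5.950
Contaminant velocity v_c = v/R = 1.711/5.950 = 0.2876 m/d
L = 1.72 km = 1720 m
t = L/v_c = 1720/0.2876 = 5981 d
   = 5981/365 = 16.4 yr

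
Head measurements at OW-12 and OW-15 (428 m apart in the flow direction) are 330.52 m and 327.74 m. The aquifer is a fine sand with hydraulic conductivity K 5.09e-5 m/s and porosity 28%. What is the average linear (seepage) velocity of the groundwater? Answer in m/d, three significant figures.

0.102 m/d

Hydraulic gradient i = (330.52 − 327.74) / 428 = 2.78 / 428 = 0.006495
K = 5.09e-5 m/s × 86400 s/d = 4.398 m/d
q = Ki = 4.398 × 0.006495 = 0.02856 m/d
v = Ki/n = 4.398·0.006495/0.28 = 0.1020 m/d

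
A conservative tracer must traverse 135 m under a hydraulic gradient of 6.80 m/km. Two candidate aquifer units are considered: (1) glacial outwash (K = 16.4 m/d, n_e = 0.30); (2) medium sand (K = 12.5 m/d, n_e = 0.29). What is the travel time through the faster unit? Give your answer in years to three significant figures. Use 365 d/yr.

Unit 1 (glacial outwash): v = 16.4×0.0068/0.30 = 0.3717 m/d, t = 135/0.3717 = 363.2 d
Unit 2 (medium sand): v = 12.5×0.0068/0.29 = 0.2931 m/d, t = 135/0.2931 = 460.6 d
Faster: 363.2 d / 365 = 0.995 yr

0.995 years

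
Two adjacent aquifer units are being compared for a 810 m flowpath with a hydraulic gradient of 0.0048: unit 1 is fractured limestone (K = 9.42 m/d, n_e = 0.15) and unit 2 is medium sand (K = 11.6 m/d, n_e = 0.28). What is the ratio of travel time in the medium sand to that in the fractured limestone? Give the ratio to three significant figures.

1.52

Unit 1 (fractured limestone): v = 9.42×0.0048/0.15 = 0.3014 m/d, t = 810/0.3014 = 2687 d
Unit 2 (medium sand): v = 11.6×0.0048/0.28 = 0.1989 m/d, t = 810/0.1989 = 4073 d
t(medium sand) / t(fractured limestone) = 4073/2687 = 1.52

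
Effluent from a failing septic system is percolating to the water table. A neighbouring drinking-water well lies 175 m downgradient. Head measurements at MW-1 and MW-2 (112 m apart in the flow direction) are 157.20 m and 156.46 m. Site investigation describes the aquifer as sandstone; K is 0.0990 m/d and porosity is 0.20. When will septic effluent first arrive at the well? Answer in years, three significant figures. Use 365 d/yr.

Hydraulic gradient i = (157.20 − 156.46) / 112 = 0.74 / 112 = 0.006607
Specific discharge q = 0.0990 × 0.006607 = 6.541e-4 m/d
v = Ki/n = 0.0990·0.006607/0.20 = 0.003271 m/d
t = L / v = 175 / 0.003271 = 53510 d
   = 53510 / 365 = 147 yr

147 years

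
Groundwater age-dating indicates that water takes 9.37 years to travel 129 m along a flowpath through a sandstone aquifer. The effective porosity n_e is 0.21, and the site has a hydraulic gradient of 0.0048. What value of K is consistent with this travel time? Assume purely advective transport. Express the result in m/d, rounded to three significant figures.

t = 9.37 years = 3420 d
v = L / t = 129 / 3420 = 0.03772 m/d
K = v · n / i = 0.03772 × 0.21 / 0.0048 = 1.65 m/d

1.65 m/d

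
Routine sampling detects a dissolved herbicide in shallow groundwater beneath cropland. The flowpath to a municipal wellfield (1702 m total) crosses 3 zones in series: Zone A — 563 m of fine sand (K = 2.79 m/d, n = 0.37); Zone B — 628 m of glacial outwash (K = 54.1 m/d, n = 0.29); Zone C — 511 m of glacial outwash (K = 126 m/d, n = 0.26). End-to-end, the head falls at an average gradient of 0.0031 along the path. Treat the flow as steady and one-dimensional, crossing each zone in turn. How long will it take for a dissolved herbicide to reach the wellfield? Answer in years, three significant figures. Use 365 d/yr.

59.1 years

Steady 1-D flow in series ⇒ the Darcy flux q is identical in every zone and the zone head losses add (resistances L/K in series).
Σ(L/K) = 563/2.79 + 628/54.1 + 511/126 = 201.8 + 11.61 + 4.056 = 217.5 d
K_eq = L_total / Σ(L/K) = 1702 / 217.5 = 7.827 m/d
q = K_eq · i = 7.827 × 0.0031 = 0.02426 m/d (same in every zone)
Zone A: v = q/n = 0.02426/0.37 = 0.06558 m/d → t_A = 563/0.06558 = 8585 d
Zone B: v = q/n = 0.02426/0.29 = 0.08367 m/d → t_B = 628/0.08367 = 7506 d
Zone C: v = q/n = 0.02426/0.26 = 0.09332 m/d → t_C = 511/0.09332 = 5476 d
Total t = 8585 + 7506 + 5476 = 21570 d
   = 21570 / 365 = 59.1 yr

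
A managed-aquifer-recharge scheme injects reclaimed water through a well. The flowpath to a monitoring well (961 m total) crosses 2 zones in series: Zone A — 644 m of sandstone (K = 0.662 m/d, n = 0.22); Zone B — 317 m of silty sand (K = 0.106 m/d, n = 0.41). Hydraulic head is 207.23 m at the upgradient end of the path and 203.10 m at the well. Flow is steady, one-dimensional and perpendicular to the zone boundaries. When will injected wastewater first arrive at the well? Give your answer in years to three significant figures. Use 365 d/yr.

714 years

Total head drop ΔH = 207.23 − 203.10 = 4.13 m
Continuity: the same q passes through each zone, so ΔH = q·Σ(L_j/K_j) — the zones act as resistances in series.
Σ(L/K) = 644/0.662 + 317/0.106 = 972.8 + 2991 = 3963 d
q = ΔH / Σ(L/K) = 4.13 / 3963 = 0.001042 m/d (same in every zone)
Zone A: v = q/n = 0.001042/0.22 = 0.004737 m/d → t_A = 644/0.004737 = 136000 d
Zone B: v = q/n = 0.001042/0.41 = 0.002542 m/d → t_B = 317/0.002542 = 124700 d
Total t = 136000 + 124700 = 260700 d
   = 260700 / 365 = 714 yr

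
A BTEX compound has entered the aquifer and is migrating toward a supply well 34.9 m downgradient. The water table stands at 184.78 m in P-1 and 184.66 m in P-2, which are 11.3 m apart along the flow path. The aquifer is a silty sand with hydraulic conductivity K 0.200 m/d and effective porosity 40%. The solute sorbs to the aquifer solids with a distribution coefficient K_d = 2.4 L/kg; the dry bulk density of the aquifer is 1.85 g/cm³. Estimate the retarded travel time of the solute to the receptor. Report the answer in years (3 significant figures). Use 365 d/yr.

218 years

Hydraulic gradient i = (184.78 − 184.66) / 11.3 = 0.12 / 11.3 = 0.01062
Specific discharge q = 0.200 × 0.01062 = 0.002124 m/d
v = Ki/n = 0.200·0.01062/0.40 = 0.005310 m/d
Retardation R = 1 + ρ_b·K_d/n = 1 + 1.85×2.4/0.40 = 12.10
Contaminant velocity v_c = v/R = 0.005310/12.10 = 4.388e-4 m/d
t = L/v_c = 34.9/4.388e-4 = 79530 d
   = 79530/365 = 218 yr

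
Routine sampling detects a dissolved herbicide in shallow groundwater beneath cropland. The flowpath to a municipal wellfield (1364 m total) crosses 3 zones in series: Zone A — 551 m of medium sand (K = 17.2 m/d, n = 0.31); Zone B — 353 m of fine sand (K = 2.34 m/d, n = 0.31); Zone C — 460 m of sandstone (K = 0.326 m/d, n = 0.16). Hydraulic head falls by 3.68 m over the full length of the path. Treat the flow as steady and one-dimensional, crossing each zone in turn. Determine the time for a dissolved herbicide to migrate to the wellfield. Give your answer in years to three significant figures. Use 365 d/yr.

Continuity: the same q passes through each zone, so ΔH = q·Σ(L_j/K_j) — the zones act as resistances in series.
Σ(L/K) = 551/17.2 + 353/2.34 + 460/0.326 = 32.03 + 150.9 + 1411 = 1594 d
q = ΔH / Σ(L/K) = 3.68 / 1594 = 0.002309 m/d (same in every zone)
Zone A: v = q/n = 0.002309/0.31 = 0.007448 m/d → t_A = 551/0.007448 = 73980 d
Zone B: v = q/n = 0.002309/0.31 = 0.007448 m/d → t_B = 353/0.007448 = 47400 d
Zone C: v = q/n = 0.002309/0.16 = 0.01443 m/d → t_C = 460/0.01443 = 31880 d
Total t = 73980 + 47400 + 31880 = 153300 d
   = 153300 / 365 = 420 yr

420 years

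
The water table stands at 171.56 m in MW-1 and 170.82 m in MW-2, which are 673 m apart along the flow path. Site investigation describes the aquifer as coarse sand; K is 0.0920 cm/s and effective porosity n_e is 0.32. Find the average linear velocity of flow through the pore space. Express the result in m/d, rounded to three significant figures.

0.273 m/d

Hydraulic gradient i = (171.56 − 170.82) / 673 = 0.74 / 673 = 0.001100
K = 0.0920 cm/s × 864 = 79.49 m/d
Darcy flux q = K·i = 79.49 × 0.001100 = 0.08740 m/d
Average linear velocity = 0.08740 / 0.32 = 0.2731 m/d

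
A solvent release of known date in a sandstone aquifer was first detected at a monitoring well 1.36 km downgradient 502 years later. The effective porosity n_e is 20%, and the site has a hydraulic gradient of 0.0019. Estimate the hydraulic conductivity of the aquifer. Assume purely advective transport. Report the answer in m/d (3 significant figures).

t = 502 years = 183200 d
L = 1.36 km = 1360 m
v = L / t = 1360 / 183200 = 0.007422 m/d
K = v · n / i = 0.007422 × 0.20 / 0.0019 = 0.781 m/d

0.781 m/d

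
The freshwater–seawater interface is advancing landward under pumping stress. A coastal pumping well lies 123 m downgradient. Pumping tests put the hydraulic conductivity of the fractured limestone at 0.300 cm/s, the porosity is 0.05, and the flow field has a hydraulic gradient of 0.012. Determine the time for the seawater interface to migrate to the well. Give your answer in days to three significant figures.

K = 0.300 cm/s × 864 = 259.2 m/d
Darcy flux q = K·i = 259.2 × 0.012 = 3.110 m/d
v_s = q/n_e = 3.110/0.05 = 62.21 m/d
t = L / v = 123 / 62.21 = 1.977 d

1.98 days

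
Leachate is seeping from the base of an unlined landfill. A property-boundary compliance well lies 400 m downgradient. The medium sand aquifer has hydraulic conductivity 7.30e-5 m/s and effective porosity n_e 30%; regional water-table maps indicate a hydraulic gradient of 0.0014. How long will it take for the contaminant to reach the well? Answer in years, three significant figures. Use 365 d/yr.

37.2 years

K = 7.30e-5 m/s × 86400 s/d = 6.307 m/d
q = Ki = 6.307 × 0.0014 = 0.008830 m/d
v = Ki/n = 6.307·0.0014/0.30 = 0.02943 m/d
t = L / v = 400 / 0.02943 = 13590 d
   = 13590 / 365 = 37.2 yr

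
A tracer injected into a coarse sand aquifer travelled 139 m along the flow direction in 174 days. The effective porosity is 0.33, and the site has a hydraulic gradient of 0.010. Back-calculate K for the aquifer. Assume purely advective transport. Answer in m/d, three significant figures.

26.4 m/d

v = L / t = 139 / 174 = 0.7989 m/d
K = v · n / i = 0.7989 × 0.33 / 0.010 = 26.4 m/d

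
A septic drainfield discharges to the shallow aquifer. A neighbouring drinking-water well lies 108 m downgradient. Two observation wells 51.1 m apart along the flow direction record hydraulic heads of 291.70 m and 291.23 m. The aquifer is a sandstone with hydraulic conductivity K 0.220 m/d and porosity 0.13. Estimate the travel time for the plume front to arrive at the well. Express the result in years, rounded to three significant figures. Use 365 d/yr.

19.0 years

Hydraulic gradient i = (291.70 − 291.23) / 51.1 = 0.47 / 51.1 = 0.009198
Darcy flux q = K·i = 0.220 × 0.009198 = 0.002023 m/d
v_s = q/n_e = 0.002023/0.13 = 0.01557 m/d
t = L / v = 108 / 0.01557 = 6939 d
   = 6939 / 365 = 19.0 yr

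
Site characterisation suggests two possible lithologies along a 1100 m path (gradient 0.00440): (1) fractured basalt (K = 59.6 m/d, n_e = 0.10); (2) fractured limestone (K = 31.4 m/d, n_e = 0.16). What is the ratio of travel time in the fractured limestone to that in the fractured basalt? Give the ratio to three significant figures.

Unit 1 (fractured basalt): v = 59.6×0.0044/0.10 = 2.622 m/d, t = 1100/2.622 = 419.5 d
Unit 2 (fractured limestone): v = 31.4×0.0044/0.16 = 0.8635 m/d, t = 1100/0.8635 = 1274 d
t(fractured limestone) / t(fractured basalt) = 1274/419.5 = 3.04

3.04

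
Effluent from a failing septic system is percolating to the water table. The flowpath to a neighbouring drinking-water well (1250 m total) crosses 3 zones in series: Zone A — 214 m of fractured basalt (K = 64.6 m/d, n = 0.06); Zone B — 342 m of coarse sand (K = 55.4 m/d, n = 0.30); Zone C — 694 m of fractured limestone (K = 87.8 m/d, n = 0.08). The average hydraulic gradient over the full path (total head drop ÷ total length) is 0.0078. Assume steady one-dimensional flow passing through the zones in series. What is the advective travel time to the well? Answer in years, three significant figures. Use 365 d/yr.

Steady 1-D flow in series ⇒ the Darcy flux q is identical in every zone and the zone head losses add (resistances L/K in series).
Σ(L/K) = 214/64.6 + 342/55.4 + 694/87.8 = 3.313 + 6.173 + 7.904 = 17.39 d
K_eq = L_total / Σ(L/K) = 1250 / 17.39 = 71.88 m/d
q = K_eq · i = 71.88 × 0.0078 = 0.5607 m/d (same in every zone)
Zone A: v = q/n = 0.5607/0.06 = 9.344 m/d → t_A = 214/9.344 = 22.90 d
Zone B: v = q/n = 0.5607/0.30 = 1.869 m/d → t_B = 342/1.869 = 183.0 d
Zone C: v = q/n = 0.5607/0.08 = 7.008 m/d → t_C = 694/7.008 = 99.03 d
Total t = 22.90 + 183.0 + 99.03 = 304.9 d
   = 304.9 / 365 = 0.835 yr

0.835 years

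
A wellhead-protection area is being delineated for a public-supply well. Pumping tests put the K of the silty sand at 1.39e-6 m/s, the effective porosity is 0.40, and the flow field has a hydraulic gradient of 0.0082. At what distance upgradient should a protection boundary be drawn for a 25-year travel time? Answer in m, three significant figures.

K = 1.39e-6 m/s × 86400 s/d = 0.1201 m/d
q = Ki = 0.1201 × 0.0082 = 9.848e-4 m/d
Average linear velocity = 9.848e-4 / 0.40 = 0.002462 m/d
T = 25 yr × 365 = 9125 d
L = v × T = 0.002462 × 9125 = 22.47 m

22.5 m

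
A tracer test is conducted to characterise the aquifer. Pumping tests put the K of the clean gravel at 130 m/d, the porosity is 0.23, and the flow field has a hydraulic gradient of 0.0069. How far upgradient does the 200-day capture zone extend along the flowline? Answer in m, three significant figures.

780 m

q = Ki = 130 × 0.0069 = 0.8970 m/d
Seepage velocity v = q / n = 0.8970 / 0.23 = 3.900 m/d
L = v × T = 3.900 × 200 = 780.0 m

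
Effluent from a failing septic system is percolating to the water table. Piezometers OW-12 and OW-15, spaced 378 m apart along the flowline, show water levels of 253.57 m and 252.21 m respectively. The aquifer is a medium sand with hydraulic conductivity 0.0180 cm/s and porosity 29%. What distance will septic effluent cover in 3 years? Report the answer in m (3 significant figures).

211 m

Hydraulic gradient i = (253.57 − 252.21) / 378 = 1.36 / 378 = 0.003598
K = 0.0180 cm/s × 864 = 15.55 m/d
Darcy flux q = K·i = 15.55 × 0.003598 = 0.05595 m/d
Average linear velocity = 0.05595 / 0.29 = 0.1929 m/d
T = 3 yr × 365 = 1095 d
L = v × T = 0.1929 × 1095 = 211.3 m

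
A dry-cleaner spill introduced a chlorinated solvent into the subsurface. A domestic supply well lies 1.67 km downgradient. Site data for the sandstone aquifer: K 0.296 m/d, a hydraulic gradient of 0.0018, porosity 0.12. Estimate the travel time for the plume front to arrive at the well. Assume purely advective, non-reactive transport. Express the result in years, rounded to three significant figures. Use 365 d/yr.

Specific discharge q = 0.296 × 0.0018 = 5.328e-4 m/d
v = Ki/n = 0.296·0.0018/0.12 = 0.004440 m/d
L = 1.67 km = 1670 m
t = L / v = 1670 / 0.004440 = 376100 d
   = 376100 / 365 = 1030 yr

1030 years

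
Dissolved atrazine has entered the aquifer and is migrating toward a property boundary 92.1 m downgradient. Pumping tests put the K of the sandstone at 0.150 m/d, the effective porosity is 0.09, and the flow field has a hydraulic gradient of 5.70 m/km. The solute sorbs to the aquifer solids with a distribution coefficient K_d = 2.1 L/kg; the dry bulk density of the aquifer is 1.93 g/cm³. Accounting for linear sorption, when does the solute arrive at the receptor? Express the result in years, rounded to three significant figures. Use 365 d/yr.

1220 years

Specific discharge q = 0.150 × 0.0057 = 8.550e-4 m/d
v = Ki/n = 0.150·0.0057/0.09 = 0.009500 m/d
Retardation R = 1 + ρ_b·K_d/n = 1 + 1.93×2.1/0.09 = 46.03
Contaminant velocity v_c = v/R = 0.009500/46.03 = 2.064e-4 m/d
t = L/v_c = 92.1/2.064e-4 = 446300 d
   = 446300/365 = 1220 yr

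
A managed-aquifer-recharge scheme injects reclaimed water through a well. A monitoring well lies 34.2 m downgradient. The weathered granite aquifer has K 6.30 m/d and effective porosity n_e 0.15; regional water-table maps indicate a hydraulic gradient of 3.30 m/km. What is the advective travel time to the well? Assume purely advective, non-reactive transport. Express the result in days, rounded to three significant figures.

247 days

q = Ki = 6.30 × 0.0033 = 0.02079 m/d
Seepage velocity v = q / n = 0.02079 / 0.15 = 0.1386 m/d
t = L / v = 34.2 / 0.1386 = 246.8 d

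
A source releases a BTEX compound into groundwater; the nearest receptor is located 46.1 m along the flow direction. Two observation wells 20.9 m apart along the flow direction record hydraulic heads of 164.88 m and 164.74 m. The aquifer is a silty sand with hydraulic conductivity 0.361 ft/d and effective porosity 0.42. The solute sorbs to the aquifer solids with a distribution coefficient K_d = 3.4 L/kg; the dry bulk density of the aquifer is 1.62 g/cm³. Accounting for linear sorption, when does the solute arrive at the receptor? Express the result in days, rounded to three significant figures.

Hydraulic gradient i = (164.88 − 164.74) / 20.9 = 0.14 / 20.9 = 0.006699
K = 0.361 ft/d × 0.3048 = 0.1100 m/d
q = Ki = 0.1100 × 0.006699 = 7.371e-4 m/d
v_s = q/n_e = 7.371e-4/0.42 = 0.001755 m/d
Retardation R = 1 + ρ_b·K_d/n = 1 + 1.62×3.4/0.42 = 14.11
Contaminant velocity v_c = v/R = 0.001755/14.11 = 1.243e-4 m/d
t = L/v_c = 46.1/1.243e-4 = 370800 d

371000 days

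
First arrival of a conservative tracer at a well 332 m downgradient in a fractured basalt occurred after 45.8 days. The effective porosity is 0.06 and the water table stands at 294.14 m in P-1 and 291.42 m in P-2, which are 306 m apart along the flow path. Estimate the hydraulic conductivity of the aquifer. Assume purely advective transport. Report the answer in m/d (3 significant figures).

Hydraulic gradient i = (294.14 − 291.42) / 306 = 2.72 / 306 = 0.008889
v = L / t = 332 / 45.8 = 7.249 m/d
K = v · n / i = 7.249 × 0.06 / 0.008889 = 48.9 m/d

48.9 m/d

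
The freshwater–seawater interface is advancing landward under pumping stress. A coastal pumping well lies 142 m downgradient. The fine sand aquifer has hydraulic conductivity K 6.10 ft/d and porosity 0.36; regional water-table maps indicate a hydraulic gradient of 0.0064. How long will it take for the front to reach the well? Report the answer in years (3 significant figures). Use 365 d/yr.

K = 6.10 ft/d × 0.3048 = 1.859 m/d
Specific discharge q = 1.859 × 0.0064 = 0.01190 m/d
Seepage velocity v = q / n = 0.01190 / 0.36 = 0.03305 m/d
t = L / v = 142 / 0.03305 = 4296 d
   = 4296 / 365 = 11.8 yr

11.8 years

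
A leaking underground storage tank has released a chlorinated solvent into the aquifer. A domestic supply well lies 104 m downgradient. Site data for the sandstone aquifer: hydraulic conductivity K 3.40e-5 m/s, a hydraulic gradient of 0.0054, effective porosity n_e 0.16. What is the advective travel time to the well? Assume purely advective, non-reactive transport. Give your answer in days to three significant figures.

1050 days

K = 3.40e-5 m/s × 86400 s/d = 2.938 m/d
q = Ki = 2.938 × 0.0054 = 0.01586 m/d
Seepage velocity v = q / n = 0.01586 / 0.16 = 0.09914 m/d
t = L / v = 104 / 0.09914 = 1049 d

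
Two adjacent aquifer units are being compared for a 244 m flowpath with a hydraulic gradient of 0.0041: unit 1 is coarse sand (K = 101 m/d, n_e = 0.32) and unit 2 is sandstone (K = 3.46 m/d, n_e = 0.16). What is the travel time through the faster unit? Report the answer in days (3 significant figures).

189 days

Unit 1 (coarse sand): v = 101×0.0041/0.32 = 1.294 m/d, t = 244/1.294 = 188.6 d
Unit 2 (sandstone): v = 3.46×0.0041/0.16 = 0.08866 m/d, t = 244/0.08866 = 2752 d
Faster unit: t = 189 d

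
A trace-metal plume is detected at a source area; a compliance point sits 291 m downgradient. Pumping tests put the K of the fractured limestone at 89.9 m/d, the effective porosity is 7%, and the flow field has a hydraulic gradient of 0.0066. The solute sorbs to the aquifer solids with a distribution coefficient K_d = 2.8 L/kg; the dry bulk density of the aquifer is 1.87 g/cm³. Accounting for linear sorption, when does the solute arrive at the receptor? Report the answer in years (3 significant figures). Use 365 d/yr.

Darcy flux q = K·i = 89.9 × 0.0066 = 0.5933 m/d
v = Ki/n = 89.9·0.0066/0.07 = 8.476 m/d
Retardation R = 1 + ρ_b·K_d/n = 1 + 1.87×2.8/0.07 = 75.80
Contaminant velocity v_c = v/R = 8.476/75.80 = 0.1118 m/d
t = L/v_c = 291/0.1118 = 2602 d
   = 2602/365 = 7.13 yr

7.13 years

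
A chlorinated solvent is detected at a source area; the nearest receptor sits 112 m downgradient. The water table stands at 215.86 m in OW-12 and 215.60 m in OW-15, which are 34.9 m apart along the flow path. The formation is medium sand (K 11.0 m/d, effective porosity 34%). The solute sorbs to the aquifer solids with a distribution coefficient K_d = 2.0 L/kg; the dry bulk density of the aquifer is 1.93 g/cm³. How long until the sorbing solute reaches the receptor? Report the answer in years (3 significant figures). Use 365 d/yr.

15.7 years

Hydraulic gradient i = (215.86 − 215.60) / 34.9 = 0.26 / 34.9 = 0.007450
Specific discharge q = 11.0 × 0.007450 = 0.08195 m/d
Seepage velocity v = q / n = 0.08195 / 0.34 = 0.2410 m/d
Retardation R = 1 + ρ_b·K_d/n = 1 + 1.93×2.0/0.34 = 12.35
Contaminant velocity v_c = v/R = 0.2410/12.35 = 0.01951 m/d
t = L/v_c = 112/0.01951 = 5740 d
   = 5740/365 = 15.7 yr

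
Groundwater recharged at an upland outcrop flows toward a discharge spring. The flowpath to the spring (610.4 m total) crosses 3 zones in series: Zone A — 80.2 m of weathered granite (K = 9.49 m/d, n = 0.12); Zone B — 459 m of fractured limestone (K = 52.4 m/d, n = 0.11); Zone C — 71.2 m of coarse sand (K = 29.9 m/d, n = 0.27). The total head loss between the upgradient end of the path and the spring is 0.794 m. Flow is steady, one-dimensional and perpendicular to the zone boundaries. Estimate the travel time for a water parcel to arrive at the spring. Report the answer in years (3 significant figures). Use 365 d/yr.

Steady 1-D flow in series ⇒ the Darcy flux q is identical in every zone and the zone head losses add (resistances L/K in series).
Σ(L/K) = 80.2/9.49 + 459/52.4 + 71.2/29.9 = 8.451 + 8.760 + 2.381 = 19.59 d
q = ΔH / Σ(L/K) = 0.794 / 19.59 = 0.04053 m/d (same in every zone)
Zone A: v = q/n = 0.04053/0.12 = 0.3377 m/d → t_A = 80.2/0.3377 = 237.5 d
Zone B: v = q/n = 0.04053/0.11 = 0.3684 m/d → t_B = 459/0.3684 = 1246 d
Zone C: v = q/n = 0.04053/0.27 = 0.1501 m/d → t_C = 71.2/0.1501 = 474.3 d
Total t = 237.5 + 1246 + 474.3 = 1958 d
   = 1958 / 365 = 5.36 yr

5.36 years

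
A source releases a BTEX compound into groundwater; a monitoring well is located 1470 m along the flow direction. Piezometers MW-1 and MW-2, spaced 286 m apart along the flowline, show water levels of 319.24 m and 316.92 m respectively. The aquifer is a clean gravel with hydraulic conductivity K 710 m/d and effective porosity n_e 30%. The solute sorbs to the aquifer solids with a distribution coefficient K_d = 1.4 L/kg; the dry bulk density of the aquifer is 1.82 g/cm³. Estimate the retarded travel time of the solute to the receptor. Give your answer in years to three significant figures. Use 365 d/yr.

1.99 years

Hydraulic gradient i = (319.24 − 316.92) / 286 = 2.32 / 286 = 0.008112
q = Ki = 710 × 0.008112 = 5.759 m/d
v_s = q/n_e = 5.759/0.30 = 19.20 m/d
Retardation R = 1 + ρ_b·K_d/n = 1 + 1.82×1.4/0.30 = 9.493
Contaminant velocity v_c = v/R = 19.20/9.493 = 2.022 m/d
t = L/v_c = 1470/2.022 = 726.9 d
   = 726.9/365 = 1.99 yr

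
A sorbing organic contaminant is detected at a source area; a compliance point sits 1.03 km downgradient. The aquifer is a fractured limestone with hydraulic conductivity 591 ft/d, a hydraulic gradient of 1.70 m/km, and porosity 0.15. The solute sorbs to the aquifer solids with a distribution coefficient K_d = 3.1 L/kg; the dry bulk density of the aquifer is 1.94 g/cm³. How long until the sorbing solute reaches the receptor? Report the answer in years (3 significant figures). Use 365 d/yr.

K = 591 ft/d × 0.3048 = 180.1 m/d
Darcy flux q = K·i = 180.1 × 0.0017 = 0.3062 m/d
v = Ki/n = 180.1·0.0017/0.15 = 2.042 m/d
Retardation R = 1 + ρ_b·K_d/n = 1 + 1.94×3.1/0.15 = 41.09
Contaminant velocity v_c = v/R = 2.042/41.09 = 0.04968 m/d
L = 1.03 km = 1030 m
t = L/v_c = 1030/0.04968 = 20730 d
   = 20730/365 = 56.8 yr

56.8 years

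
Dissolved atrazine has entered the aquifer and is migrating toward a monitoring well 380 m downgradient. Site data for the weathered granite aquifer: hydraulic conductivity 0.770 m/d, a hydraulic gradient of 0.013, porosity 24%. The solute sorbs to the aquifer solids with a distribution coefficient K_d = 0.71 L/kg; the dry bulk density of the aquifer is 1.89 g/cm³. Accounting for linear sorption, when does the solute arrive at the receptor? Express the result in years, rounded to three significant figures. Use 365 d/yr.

Specific discharge q = 0.770 × 0.013 = 0.01001 m/d
v = Ki/n = 0.770·0.013/0.24 = 0.04171 m/d
Retardation R = 1 + ρ_b·K_d/n = 1 + 1.89×0.71/0.24 = 6.591
Contaminant velocity v_c = v/R = 0.04171/6.591 = 0.006328 m/d
t = L/v_c = 380/0.006328 = 60050 d
   = 60050/365 = 165 yr

165 years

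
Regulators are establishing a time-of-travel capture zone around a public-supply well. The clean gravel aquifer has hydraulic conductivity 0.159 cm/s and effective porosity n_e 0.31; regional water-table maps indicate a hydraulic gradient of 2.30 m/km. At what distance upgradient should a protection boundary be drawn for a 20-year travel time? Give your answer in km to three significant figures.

7.44 km

K = 0.159 cm/s × 864 = 137.4 m/d
Specific discharge q = 137.4 × 0.0023 = 0.3160 m/d
Seepage velocity v = q / n = 0.3160 / 0.31 = 1.019 m/d
T = 20 yr × 365 = 7300 d
L = v × T = 1.019 × 7300 = 7440 m
   = 7.44 km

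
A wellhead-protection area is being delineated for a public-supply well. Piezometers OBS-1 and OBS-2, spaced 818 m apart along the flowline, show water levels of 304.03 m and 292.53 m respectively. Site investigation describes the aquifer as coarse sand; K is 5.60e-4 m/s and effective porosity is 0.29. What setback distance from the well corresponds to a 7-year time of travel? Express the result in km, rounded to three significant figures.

5.99 km

Hydraulic gradient i = (304.03 − 292.53) / 818 = 11.50 / 818 = 0.01406
K = 5.60e-4 m/s × 86400 s/d = 48.38 m/d
q = Ki = 48.38 × 0.01406 = 0.6802 m/d
Seepage velocity v = q / n = 0.6802 / 0.29 = 2.346 m/d
T = 7 yr × 365 = 2555 d
L = v × T = 2.346 × 2555 = 5993 m
   = 5.99 km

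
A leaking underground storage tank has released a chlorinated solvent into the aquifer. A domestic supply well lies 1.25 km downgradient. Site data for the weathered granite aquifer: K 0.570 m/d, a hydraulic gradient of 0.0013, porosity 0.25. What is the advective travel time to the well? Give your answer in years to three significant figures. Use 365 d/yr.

Specific discharge q = 0.570 × 0.0013 = 7.410e-4 m/d
v_s = q/n_e = 7.410e-4/0.25 = 0.002964 m/d
L = 1.25 km = 1250 m
t = L / v = 1250 / 0.002964 = 421700 d
   = 421700 / 365 = 1160 yr

1160 years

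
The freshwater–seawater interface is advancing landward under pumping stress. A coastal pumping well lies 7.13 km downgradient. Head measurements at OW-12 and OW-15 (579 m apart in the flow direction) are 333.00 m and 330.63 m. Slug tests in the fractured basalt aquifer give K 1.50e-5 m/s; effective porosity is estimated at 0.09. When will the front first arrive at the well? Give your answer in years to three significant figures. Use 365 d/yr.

Hydraulic gradient i = (333.00 − 330.63) / 579 = 2.37 / 579 = 0.004093
K = 1.50e-5 m/s × 86400 s/d = 1.296 m/d
Specific discharge q = 1.296 × 0.004093 = 0.005305 m/d
Average linear velocity = 0.005305 / 0.09 = 0.05894 m/d
L = 7.13 km = 7130 m
t = L / v = 7130 / 0.05894 = 121000 d
   = 121000 / 365 = 331 yr

331 years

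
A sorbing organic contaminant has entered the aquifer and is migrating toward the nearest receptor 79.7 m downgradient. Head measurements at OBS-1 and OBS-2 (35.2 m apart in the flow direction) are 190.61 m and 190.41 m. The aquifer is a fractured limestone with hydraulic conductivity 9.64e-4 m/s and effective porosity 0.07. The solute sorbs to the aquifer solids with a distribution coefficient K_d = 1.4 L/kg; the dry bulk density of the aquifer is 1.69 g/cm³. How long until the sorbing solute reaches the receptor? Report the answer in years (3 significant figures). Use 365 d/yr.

1.12 years

Hydraulic gradient i = (190.61 − 190.41) / 35.2 = 0.20 / 35.2 = 0.005682
K = 9.64e-4 m/s × 86400 s/d = 83.29 m/d
Specific discharge q = 83.29 × 0.005682 = 0.4732 m/d
Average linear velocity = 0.4732 / 0.07 = 6.761 m/d
Retardation R = 1 + ρ_b·K_d/n = 1 + 1.69×1.4/0.07 = 34.80
Contaminant velocity v_c = v/R = 6.761/34.80 = 0.1943 m/d
t = L/v_c = 79.7/0.1943 = 410.3 d
   = 410.3/365 = 1.12 yr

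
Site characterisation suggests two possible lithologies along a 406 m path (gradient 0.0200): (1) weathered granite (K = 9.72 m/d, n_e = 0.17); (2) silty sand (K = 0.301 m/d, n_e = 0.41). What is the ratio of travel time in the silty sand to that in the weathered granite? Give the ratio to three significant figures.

77.9

Unit 1 (weathered granite): v = 9.72×0.020/0.17 = 1.144 m/d, t = 406/1.144 = 355.0 d
Unit 2 (silty sand): v = 0.301×0.020/0.41 = 0.01468 m/d, t = 406/0.01468 = 27650 d
t(silty sand) / t(weathered granite) = 27650/355.0 = 77.9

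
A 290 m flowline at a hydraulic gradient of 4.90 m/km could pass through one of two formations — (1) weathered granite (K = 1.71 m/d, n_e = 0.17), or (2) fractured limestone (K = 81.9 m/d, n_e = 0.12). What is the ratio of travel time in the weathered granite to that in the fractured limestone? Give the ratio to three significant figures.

67.9

Unit 1 (weathered granite): v = 1.71×0.0049/0.17 = 0.04929 m/d, t = 290/0.04929 = 5884 d
Unit 2 (fractured limestone): v = 81.9×0.0049/0.12 = 3.344 m/d, t = 290/3.344 = 86.72 d
t(weathered granite) / t(fractured limestone) = 5884/86.72 = 67.9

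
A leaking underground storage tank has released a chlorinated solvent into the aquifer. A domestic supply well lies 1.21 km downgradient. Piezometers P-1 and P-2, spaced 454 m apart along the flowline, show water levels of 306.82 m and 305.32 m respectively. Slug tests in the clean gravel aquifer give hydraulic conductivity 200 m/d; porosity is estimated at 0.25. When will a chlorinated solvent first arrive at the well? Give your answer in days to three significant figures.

458 days

Hydraulic gradient i = (306.82 − 305.32) / 454 = 1.50 / 454 = 0.003304
Darcy flux q = K·i = 200 × 0.003304 = 0.6608 m/d
v = Ki/n = 200·0.003304/0.25 = 2.643 m/d
L = 1.21 km = 1210 m
t = L / v = 1210 / 2.643 = 457.8 d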